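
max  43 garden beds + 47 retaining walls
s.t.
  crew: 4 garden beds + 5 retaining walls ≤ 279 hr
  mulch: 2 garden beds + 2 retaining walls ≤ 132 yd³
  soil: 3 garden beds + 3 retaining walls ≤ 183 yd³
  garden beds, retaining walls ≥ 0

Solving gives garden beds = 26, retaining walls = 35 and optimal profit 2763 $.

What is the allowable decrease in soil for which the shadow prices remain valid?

15.6

Binding constraints: crew, soil. The basis is B = [[4,5],[3,3]] with det -3.
Per unit decrease in soil, x* moves by d = (-1.6667, 1.3333).
The basis stays optimal until garden beds reaches 0; allowable decrease = 15.6 yd³.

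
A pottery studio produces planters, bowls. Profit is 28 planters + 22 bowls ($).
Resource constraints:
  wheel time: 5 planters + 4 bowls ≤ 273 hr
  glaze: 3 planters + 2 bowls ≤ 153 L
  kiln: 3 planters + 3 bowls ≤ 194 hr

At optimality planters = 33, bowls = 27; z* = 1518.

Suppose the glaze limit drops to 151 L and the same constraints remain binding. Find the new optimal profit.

1516

At the optimum: wheel time uses 273 of 273 (binding); glaze uses 153 of 153 (binding); kiln uses 180 of 194 (slack = 14).
By complementary slackness, y = 0 for the non-binding constraint.
From A_Bᵀ y = c: 5·y_wheel time + 3·y_glaze = 28; 4·y_wheel time + 2·y_glaze = 22.
→ y_wheel time = 5 and y_glaze = 1.
Δz = y_glaze·Δb = 1 × (-2) = -2, so new z* = 1518 − 2 = 1516.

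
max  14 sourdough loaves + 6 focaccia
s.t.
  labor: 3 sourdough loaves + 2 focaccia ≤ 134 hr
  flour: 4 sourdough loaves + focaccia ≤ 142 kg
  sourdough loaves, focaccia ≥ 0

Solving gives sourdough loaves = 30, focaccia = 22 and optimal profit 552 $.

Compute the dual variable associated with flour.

Both labor and flour are binding at x*.
From A_Bᵀ y = c: 3·y_labor + 4·y_flour = 14; 2·y_labor + 1·y_flour = 6.
This yields shadow prices y_labor = 2, y_flour = 2.
Shadow price of flour = 2.

2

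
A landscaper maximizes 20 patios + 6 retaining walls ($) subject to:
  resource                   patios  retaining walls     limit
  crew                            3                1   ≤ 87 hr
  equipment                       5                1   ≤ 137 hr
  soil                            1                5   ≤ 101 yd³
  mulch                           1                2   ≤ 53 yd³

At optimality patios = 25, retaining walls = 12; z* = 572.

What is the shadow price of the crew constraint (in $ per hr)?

Binding: crew and equipment. Non-binding: soil (16 unused), mulch (4 unused).
Slack constraints have shadow price 0 (complementary slackness).
Dual feasibility on the basic columns requires 3·y_crew + 5·y_equipment = 20, 1·y_crew + 1·y_equipment = 6.
→ y_crew = 5 and y_equipment = 1.
Shadow price of crew = 5.

5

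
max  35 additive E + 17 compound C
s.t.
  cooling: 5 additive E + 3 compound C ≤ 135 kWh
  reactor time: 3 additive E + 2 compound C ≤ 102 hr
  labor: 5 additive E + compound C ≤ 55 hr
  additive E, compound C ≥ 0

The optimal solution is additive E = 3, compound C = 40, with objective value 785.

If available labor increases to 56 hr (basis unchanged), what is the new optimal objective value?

787

Check each constraint at x*: cooling 135/135 (tight); reactor time 89/102 (slack 13); labor 55/55 (tight).
Slack constraints have shadow price 0 (complementary slackness).
From A_Bᵀ y = c: 5·y_cooling + 5·y_labor = 35; 3·y_cooling + 1·y_labor = 17.
→ y_cooling = 5 and y_labor = 2.
Δz = y_labor·Δb = 2 × (1) = 2, so new z* = 785 + 2 = 787.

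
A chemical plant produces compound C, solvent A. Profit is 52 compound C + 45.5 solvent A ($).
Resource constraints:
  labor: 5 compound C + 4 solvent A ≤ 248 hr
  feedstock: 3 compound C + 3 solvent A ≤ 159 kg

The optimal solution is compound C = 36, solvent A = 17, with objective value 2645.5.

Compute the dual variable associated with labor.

At the optimum: labor uses 248 of 248 (binding); feedstock uses 159 of 159 (binding).
Dual feasibility on the basic columns requires 5·y_labor + 3·y_feedstock = 52, 4·y_labor + 3·y_feedstock = 45.5.
This yields shadow prices y_labor = 6.5, y_feedstock = 6.5.
Shadow price of labor = 6.5.

6.5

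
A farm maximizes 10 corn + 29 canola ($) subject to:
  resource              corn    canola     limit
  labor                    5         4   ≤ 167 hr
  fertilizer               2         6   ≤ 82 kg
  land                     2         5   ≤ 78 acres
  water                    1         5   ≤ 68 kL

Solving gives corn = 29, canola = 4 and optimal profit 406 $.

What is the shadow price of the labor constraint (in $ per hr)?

0

Binding: fertilizer and land. Non-binding: labor (6 unused), water (19 unused).
Since labor, water are not tight, their duals are 0.
From A_Bᵀ y = c: 2·y_fertilizer + 2·y_land = 10; 6·y_fertilizer + 5·y_land = 29.
Solving: y_fertilizer = 4, y_land = 1.
Shadow price of labor = 0.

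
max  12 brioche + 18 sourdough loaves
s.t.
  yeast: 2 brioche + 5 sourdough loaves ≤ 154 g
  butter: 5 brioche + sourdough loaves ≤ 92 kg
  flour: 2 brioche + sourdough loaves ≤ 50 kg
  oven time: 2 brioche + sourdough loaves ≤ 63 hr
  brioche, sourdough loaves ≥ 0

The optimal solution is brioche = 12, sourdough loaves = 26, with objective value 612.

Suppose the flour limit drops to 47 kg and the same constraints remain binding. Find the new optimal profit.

603

At the optimum: yeast uses 154 of 154 (binding); butter uses 86 of 92 (slack = 6); flour uses 50 of 50 (binding); oven time uses 50 of 63 (slack = 13).
Slack constraints have shadow price 0 (complementary slackness).
Dual feasibility on the basic columns requires 2·y_yeast + 2·y_flour = 12, 5·y_yeast + 1·y_flour = 18.
→ y_yeast = 3 and y_flour = 3.
Δz = y_flour·Δb = 3 × (-3) = -9, so new z* = 612 − 9 = 603.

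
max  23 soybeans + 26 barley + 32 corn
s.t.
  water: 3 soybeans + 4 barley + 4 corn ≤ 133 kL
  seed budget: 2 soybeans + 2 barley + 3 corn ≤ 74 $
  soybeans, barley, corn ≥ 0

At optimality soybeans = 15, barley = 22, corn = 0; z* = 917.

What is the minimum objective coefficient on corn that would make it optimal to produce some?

33

At the optimum: water uses 133 of 133 (binding); seed budget uses 74 of 74 (binding).
The binding rows give the dual system: 3·y_water + 2·y_seed budget = 23 and 4·y_water + 2·y_seed budget = 26.
Solving: y_water = 3, y_seed budget = 7.
corn enters the basis when its profit ≥ yᵀa₃ = 3·4 + 7·3 = 33.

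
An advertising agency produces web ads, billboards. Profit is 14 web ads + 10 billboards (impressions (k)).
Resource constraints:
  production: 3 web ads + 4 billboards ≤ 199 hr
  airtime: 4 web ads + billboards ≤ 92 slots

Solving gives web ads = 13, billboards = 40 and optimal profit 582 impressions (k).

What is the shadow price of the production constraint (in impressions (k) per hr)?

At the optimum: production uses 199 of 199 (binding); airtime uses 92 of 92 (binding).
From A_Bᵀ y = c: 3·y_production + 4·y_airtime = 14; 4·y_production + 1·y_airtime = 10.
This yields shadow prices y_production = 2, y_airtime = 2.
Shadow price of production = 2.

2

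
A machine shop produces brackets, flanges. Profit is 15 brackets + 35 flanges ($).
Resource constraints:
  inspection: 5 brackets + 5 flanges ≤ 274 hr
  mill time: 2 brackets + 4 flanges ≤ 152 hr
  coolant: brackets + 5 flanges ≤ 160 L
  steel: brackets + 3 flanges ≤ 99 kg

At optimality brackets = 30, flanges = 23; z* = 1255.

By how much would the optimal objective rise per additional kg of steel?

5

Check each constraint at x*: inspection 265/274 (slack 9); mill time 152/152 (tight); coolant 145/160 (slack 15); steel 99/99 (tight).
Slack constraints have shadow price 0 (complementary slackness).
Dual feasibility on the basic columns requires 2·y_mill time + 1·y_steel = 15, 4·y_mill time + 3·y_steel = 35.
Solving: y_mill time = 5, y_steel = 5.
Shadow price of steel = 5.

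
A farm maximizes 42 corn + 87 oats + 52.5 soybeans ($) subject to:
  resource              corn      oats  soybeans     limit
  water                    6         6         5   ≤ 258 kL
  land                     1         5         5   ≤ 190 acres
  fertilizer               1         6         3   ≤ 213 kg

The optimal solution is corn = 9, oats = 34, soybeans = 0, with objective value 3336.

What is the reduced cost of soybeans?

-2

Binding: water and fertilizer. Non-binding: land (11 unused).
Since land is not tight, its dual is 0.
The binding rows give the dual system: 6·y_water + 1·y_fertilizer = 42 and 6·y_water + 6·y_fertilizer = 87.
This yields shadow prices y_water = 5.5, y_fertilizer = 9.
Reduced cost of soybeans: c₃ − yᵀa₃ = 52.5 − (5.5·5 + 9·3) = 52.5 − 54.5 = -2.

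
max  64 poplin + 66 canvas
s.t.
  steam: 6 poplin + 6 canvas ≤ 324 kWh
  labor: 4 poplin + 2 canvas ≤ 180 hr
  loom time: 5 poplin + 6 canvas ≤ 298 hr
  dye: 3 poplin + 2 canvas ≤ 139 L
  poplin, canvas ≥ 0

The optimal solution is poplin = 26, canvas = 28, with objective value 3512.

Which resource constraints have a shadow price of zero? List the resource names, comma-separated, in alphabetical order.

steam: 324/324 (binding)
labor: 160/180 (slack 20)
loom time: 298/298 (binding)
dye: 134/139 (slack 5)
By complementary slackness, a constraint with positive slack has shadow price 0 → dye, labor.

dye, labor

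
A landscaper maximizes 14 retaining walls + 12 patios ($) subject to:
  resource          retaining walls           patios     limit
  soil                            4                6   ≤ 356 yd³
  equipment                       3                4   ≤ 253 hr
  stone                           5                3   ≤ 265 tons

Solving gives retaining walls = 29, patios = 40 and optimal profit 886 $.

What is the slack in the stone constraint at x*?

stone used = 5·29 + 3·40 = 265; slack = 265 − 265 = 0.

0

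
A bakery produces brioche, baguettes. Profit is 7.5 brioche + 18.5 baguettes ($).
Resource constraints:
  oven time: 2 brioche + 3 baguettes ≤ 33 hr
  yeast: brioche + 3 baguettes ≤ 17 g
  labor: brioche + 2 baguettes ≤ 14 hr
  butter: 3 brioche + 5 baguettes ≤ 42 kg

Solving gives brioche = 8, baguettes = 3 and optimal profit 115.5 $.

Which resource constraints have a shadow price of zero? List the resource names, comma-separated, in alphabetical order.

butter, oven time

oven time: 25/33 (slack 8)
yeast: 17/17 (binding)
labor: 14/14 (binding)
butter: 39/42 (slack 3)
By complementary slackness, a constraint with positive slack has shadow price 0 → butter, oven time.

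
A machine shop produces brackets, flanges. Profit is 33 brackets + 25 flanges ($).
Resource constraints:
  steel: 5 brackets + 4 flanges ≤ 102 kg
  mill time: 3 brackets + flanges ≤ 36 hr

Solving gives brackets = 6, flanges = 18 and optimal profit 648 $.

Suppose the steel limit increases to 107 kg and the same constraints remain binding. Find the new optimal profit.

678

Both steel and mill time are binding at x*.
From A_Bᵀ y = c: 5·y_steel + 3·y_mill time = 33; 4·y_steel + 1·y_mill time = 25.
→ y_steel = 6 and y_mill time = 1.
Δz = y_steel·Δb = 6 × (5) = 30, so new z* = 648 + 30 = 678.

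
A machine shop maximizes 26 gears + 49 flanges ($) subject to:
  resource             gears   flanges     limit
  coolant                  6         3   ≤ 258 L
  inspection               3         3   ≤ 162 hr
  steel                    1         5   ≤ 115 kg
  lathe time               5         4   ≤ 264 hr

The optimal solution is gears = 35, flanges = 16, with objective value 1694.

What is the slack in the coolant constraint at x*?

0

coolant used = 6·35 + 3·16 = 258; slack = 258 − 258 = 0.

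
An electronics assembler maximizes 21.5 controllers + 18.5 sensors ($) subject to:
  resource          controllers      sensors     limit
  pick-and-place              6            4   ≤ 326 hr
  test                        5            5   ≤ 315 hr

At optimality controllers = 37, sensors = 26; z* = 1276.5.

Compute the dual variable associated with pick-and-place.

Both pick-and-place and test are binding at x*.
The binding rows give the dual system: 6·y_pick-and-place + 5·y_test = 21.5 and 4·y_pick-and-place + 5·y_test = 18.5.
This yields shadow prices y_pick-and-place = 1.5, y_test = 2.5.
Shadow price of pick-and-place = 1.5.

1.5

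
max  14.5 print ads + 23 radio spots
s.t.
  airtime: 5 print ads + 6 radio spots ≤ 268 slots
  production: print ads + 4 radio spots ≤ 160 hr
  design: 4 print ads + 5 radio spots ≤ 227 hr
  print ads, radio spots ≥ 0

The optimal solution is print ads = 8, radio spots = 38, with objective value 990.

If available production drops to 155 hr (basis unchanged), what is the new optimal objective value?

Binding: airtime and production. Non-binding: design (5 unused).
By complementary slackness, y = 0 for the non-binding constraint.
The binding rows give the dual system: 5·y_airtime + 1·y_production = 14.5 and 6·y_airtime + 4·y_production = 23.
→ y_airtime = 2.5 and y_production = 2.
Δz = y_production·Δb = 2 × (-5) = -10, so new z* = 990 − 10 = 980.

980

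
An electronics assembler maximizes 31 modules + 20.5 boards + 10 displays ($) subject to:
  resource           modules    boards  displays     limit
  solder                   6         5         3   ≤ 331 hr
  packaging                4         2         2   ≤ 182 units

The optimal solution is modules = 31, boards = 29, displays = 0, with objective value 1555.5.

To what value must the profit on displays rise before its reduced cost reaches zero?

Check each constraint at x*: solder 331/331 (tight); packaging 182/182 (tight).
Dual feasibility on the basic columns requires 6·y_solder + 4·y_packaging = 31, 5·y_solder + 2·y_packaging = 20.5.
→ y_solder = 2.5 and y_packaging = 4.
displays enters the basis when its profit ≥ yᵀa₃ = 2.5·3 + 4·2 = 15.5.

15.5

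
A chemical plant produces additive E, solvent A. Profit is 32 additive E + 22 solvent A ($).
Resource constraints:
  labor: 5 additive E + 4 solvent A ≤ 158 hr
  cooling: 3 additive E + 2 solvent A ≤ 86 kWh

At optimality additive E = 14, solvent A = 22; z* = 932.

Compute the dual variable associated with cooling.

At the optimum: labor uses 158 of 158 (binding); cooling uses 86 of 86 (binding).
From A_Bᵀ y = c: 5·y_labor + 3·y_cooling = 32; 4·y_labor + 2·y_cooling = 22.
→ y_labor = 1 and y_cooling = 9.
Shadow price of cooling = 9.

9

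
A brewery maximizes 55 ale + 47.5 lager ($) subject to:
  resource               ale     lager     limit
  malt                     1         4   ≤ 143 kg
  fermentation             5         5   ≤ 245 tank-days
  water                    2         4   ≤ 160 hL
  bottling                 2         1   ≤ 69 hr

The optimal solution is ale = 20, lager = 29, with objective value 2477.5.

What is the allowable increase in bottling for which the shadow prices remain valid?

Binding constraints: fermentation, bottling. The basis is B = [[5,5],[2,1]] with det -5.
Per unit increase in bottling, x* moves by d = (1, -1).
The basis stays optimal until lager reaches 0; allowable increase = 29 hr.

29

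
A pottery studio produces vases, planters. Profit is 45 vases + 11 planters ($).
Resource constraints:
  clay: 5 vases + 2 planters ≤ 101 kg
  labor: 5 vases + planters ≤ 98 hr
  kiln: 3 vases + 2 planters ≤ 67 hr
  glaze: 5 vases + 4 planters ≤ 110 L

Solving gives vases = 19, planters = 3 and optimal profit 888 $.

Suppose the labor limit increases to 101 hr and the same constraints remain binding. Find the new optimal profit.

909

Check each constraint at x*: clay 101/101 (tight); labor 98/98 (tight); kiln 63/67 (slack 4); glaze 107/110 (slack 3).
By complementary slackness, y = 0 for the non-binding constraints.
The binding rows give the dual system: 5·y_clay + 5·y_labor = 45 and 2·y_clay + 1·y_labor = 11.
→ y_clay = 2 and y_labor = 7.
Δz = y_labor·Δb = 7 × (3) = 21, so new z* = 888 + 21 = 909.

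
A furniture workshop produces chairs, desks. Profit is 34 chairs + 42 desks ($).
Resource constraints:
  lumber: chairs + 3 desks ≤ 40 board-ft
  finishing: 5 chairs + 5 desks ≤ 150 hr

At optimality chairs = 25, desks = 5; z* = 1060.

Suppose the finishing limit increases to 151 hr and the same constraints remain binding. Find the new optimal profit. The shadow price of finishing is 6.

1066

Δb = 1, so new z* = 1060 + (6)·(1) = 1060 + 6 = 1066.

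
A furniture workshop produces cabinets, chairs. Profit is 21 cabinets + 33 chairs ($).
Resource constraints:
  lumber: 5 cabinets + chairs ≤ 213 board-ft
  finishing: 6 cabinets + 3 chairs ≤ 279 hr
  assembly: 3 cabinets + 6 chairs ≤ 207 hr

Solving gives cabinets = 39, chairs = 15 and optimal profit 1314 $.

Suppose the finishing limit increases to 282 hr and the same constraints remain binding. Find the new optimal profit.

At the optimum: lumber uses 210 of 213 (slack = 3); finishing uses 279 of 279 (binding); assembly uses 207 of 207 (binding).
Slack constraints have shadow price 0 (complementary slackness).
Dual feasibility on the basic columns requires 6·y_finishing + 3·y_assembly = 21, 3·y_finishing + 6·y_assembly = 33.
→ y_finishing = 1 and y_assembly = 5.
Δz = y_finishing·Δb = 1 × (3) = 3, so new z* = 1314 + 3 = 1317.

1317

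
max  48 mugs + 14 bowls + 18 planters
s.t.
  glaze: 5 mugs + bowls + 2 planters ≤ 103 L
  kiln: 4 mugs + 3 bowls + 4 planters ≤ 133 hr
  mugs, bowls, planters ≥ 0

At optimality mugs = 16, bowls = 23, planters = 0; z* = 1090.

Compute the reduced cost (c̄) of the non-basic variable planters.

-6

Both glaze and kiln are binding at x*.
Dual feasibility on the basic columns requires 5·y_glaze + 4·y_kiln = 48, 1·y_glaze + 3·y_kiln = 14.
This yields shadow prices y_glaze = 8, y_kiln = 2.
Reduced cost of planters: c₃ − yᵀa₃ = 18 − (8·2 + 2·4) = 18 − 24 = -6.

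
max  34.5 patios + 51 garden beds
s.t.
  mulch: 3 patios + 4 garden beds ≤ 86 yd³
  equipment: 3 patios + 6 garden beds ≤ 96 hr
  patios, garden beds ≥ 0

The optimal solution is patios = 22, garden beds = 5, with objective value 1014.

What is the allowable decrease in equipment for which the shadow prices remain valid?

10

Binding constraints: mulch, equipment. The basis is B = [[3,4],[3,6]] with det 6.
Per unit decrease in equipment, x* moves by d = (0.6667, -0.5).
The basis stays optimal until garden beds reaches 0; allowable decrease = 10 hr.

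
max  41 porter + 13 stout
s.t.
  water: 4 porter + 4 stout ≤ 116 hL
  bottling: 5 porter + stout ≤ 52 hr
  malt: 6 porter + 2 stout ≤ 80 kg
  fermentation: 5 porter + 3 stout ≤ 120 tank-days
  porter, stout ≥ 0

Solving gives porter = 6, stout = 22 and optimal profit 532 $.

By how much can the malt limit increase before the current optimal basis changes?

Binding constraints: bottling, malt. The basis is B = [[5,1],[6,2]] with det 4.
Per unit increase in malt, x* moves by d = (-0.25, 1.25).
The basis stays optimal until water becomes binding; allowable increase = 1 kg.

1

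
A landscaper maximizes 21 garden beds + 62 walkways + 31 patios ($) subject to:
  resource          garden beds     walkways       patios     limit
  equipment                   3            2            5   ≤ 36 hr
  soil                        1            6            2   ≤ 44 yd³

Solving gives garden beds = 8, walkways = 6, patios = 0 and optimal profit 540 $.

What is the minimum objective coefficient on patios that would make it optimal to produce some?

Check each constraint at x*: equipment 36/36 (tight); soil 44/44 (tight).
From A_Bᵀ y = c: 3·y_equipment + 1·y_soil = 21; 2·y_equipment + 6·y_soil = 62.
Solving: y_equipment = 4, y_soil = 9.
patios enters the basis when its profit ≥ yᵀa₃ = 4·5 + 9·2 = 38.

38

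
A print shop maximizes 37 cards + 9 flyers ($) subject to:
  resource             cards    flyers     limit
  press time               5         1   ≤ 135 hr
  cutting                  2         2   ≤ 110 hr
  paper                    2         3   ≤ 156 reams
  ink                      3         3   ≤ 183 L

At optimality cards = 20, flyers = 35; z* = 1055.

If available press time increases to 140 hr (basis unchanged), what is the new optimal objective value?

1090

Binding: press time and cutting. Non-binding: paper (11 unused), ink (18 unused).
By complementary slackness, y = 0 for the non-binding constraints.
From A_Bᵀ y = c: 5·y_press time + 2·y_cutting = 37; 1·y_press time + 2·y_cutting = 9.
Solving: y_press time = 7, y_cutting = 1.
Δz = y_press time·Δb = 7 × (5) = 35, so new z* = 1055 + 35 = 1090.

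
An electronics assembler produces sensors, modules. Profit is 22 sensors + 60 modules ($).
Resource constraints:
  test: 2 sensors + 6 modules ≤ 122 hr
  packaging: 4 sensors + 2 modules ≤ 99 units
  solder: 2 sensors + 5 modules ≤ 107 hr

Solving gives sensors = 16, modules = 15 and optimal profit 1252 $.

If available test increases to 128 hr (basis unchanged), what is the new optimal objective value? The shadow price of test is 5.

Δb = 6, so new z* = 1252 + (5)·(6) = 1252 + 30 = 1282.

1282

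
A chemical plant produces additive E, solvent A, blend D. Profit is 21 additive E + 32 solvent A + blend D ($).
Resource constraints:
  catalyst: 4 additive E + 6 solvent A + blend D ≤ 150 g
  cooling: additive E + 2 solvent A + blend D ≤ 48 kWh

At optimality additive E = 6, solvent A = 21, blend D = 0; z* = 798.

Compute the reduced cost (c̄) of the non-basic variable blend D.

-5

Both catalyst and cooling are binding at x*.
Dual feasibility on the basic columns requires 4·y_catalyst + 1·y_cooling = 21, 6·y_catalyst + 2·y_cooling = 32.
Solving: y_catalyst = 5, y_cooling = 1.
Reduced cost of blend D: c₃ − yᵀa₃ = 1 − (5·1 + 1·1) = 1 − 6 = -5.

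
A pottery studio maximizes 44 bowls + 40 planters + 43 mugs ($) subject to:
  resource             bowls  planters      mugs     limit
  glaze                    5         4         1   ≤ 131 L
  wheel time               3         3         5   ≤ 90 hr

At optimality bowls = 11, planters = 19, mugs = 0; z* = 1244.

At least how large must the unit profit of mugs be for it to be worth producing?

Both glaze and wheel time are binding at x*.
From A_Bᵀ y = c: 5·y_glaze + 3·y_wheel time = 44; 4·y_glaze + 3·y_wheel time = 40.
→ y_glaze = 4 and y_wheel time = 8.
mugs enters the basis when its profit ≥ yᵀa₃ = 4·1 + 8·5 = 44.

44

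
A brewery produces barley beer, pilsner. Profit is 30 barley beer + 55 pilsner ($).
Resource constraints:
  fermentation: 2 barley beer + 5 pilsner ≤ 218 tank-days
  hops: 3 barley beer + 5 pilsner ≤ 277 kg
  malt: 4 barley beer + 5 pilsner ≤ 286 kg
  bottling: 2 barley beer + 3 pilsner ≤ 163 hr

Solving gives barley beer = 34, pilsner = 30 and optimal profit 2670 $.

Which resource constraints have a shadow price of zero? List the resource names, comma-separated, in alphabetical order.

fermentation: 218/218 (binding)
hops: 252/277 (slack 25)
malt: 286/286 (binding)
bottling: 158/163 (slack 5)
By complementary slackness, a constraint with positive slack has shadow price 0 → bottling, hops.

bottling, hops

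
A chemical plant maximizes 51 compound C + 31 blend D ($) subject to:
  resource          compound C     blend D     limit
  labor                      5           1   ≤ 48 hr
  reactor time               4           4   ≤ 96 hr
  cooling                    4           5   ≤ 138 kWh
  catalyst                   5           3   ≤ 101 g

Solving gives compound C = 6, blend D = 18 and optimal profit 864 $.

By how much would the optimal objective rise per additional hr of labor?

5

Binding: labor and reactor time. Non-binding: cooling (24 unused), catalyst (17 unused).
Since cooling, catalyst are not tight, their duals are 0.
From A_Bᵀ y = c: 5·y_labor + 4·y_reactor time = 51; 1·y_labor + 4·y_reactor time = 31.
Solving: y_labor = 5, y_reactor time = 6.5.
Shadow price of labor = 5.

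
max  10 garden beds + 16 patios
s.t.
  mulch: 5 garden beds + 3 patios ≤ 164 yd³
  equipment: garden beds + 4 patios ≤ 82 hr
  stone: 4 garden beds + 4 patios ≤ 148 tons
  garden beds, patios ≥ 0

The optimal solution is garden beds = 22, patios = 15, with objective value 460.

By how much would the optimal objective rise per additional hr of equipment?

At the optimum: mulch uses 155 of 164 (slack = 9); equipment uses 82 of 82 (binding); stone uses 148 of 148 (binding).
Slack constraints have shadow price 0 (complementary slackness).
Dual feasibility on the basic columns requires 1·y_equipment + 4·y_stone = 10, 4·y_equipment + 4·y_stone = 16.
→ y_equipment = 2 and y_stone = 2.
Shadow price of equipment = 2.

2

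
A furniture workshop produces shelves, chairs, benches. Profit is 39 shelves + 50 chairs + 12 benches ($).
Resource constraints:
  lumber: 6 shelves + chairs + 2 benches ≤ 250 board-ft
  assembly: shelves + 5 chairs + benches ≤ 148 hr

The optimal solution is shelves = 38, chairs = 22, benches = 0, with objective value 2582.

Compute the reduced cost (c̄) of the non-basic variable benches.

At the optimum: lumber uses 250 of 250 (binding); assembly uses 148 of 148 (binding).
From A_Bᵀ y = c: 6·y_lumber + 1·y_assembly = 39; 1·y_lumber + 5·y_assembly = 50.
Solving: y_lumber = 5, y_assembly = 9.
Reduced cost of benches: c₃ − yᵀa₃ = 12 − (5·2 + 9·1) = 12 − 19 = -7.

-7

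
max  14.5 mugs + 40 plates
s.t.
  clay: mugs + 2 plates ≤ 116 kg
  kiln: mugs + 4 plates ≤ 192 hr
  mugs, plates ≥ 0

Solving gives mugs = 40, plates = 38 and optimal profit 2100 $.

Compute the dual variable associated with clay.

9

Check each constraint at x*: clay 116/116 (tight); kiln 192/192 (tight).
From A_Bᵀ y = c: 1·y_clay + 1·y_kiln = 14.5; 2·y_clay + 4·y_kiln = 40.
Solving: y_clay = 9, y_kiln = 5.5.
Shadow price of clay = 9.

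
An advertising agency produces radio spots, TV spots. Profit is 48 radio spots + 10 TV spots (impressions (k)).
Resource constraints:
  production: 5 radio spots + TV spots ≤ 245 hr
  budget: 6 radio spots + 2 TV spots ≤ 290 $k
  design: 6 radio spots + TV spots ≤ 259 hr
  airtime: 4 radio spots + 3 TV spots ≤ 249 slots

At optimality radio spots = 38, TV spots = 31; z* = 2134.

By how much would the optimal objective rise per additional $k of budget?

At the optimum: production uses 221 of 245 (slack = 24); budget uses 290 of 290 (binding); design uses 259 of 259 (binding); airtime uses 245 of 249 (slack = 4).
By complementary slackness, y = 0 for the non-binding constraints.
The binding rows give the dual system: 6·y_budget + 6·y_design = 48 and 2·y_budget + 1·y_design = 10.
Solving: y_budget = 2, y_design = 6.
Shadow price of budget = 2.

2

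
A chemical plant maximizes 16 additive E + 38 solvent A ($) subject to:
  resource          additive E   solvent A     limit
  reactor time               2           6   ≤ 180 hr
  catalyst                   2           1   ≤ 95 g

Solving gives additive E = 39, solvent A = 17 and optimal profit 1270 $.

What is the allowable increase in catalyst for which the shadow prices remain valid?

Binding constraints: reactor time, catalyst. The basis is B = [[2,6],[2,1]] with det -10.
Per unit increase in catalyst, x* moves by d = (0.6, -0.2).
The basis stays optimal until solvent A reaches 0; allowable increase = 85 g.

85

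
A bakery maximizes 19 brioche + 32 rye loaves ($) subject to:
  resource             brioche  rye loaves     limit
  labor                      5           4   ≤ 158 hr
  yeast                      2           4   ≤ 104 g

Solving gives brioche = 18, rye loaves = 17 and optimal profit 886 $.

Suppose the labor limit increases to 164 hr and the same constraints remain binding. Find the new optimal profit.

Check each constraint at x*: labor 158/158 (tight); yeast 104/104 (tight).
From A_Bᵀ y = c: 5·y_labor + 2·y_yeast = 19; 4·y_labor + 4·y_yeast = 32.
This yields shadow prices y_labor = 1, y_yeast = 7.
Δz = y_labor·Δb = 1 × (6) = 6, so new z* = 886 + 6 = 892.

892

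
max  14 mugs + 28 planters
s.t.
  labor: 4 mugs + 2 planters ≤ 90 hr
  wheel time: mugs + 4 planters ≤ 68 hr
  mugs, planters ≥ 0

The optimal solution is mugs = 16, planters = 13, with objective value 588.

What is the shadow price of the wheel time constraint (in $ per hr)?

6

Check each constraint at x*: labor 90/90 (tight); wheel time 68/68 (tight).
From A_Bᵀ y = c: 4·y_labor + 1·y_wheel time = 14; 2·y_labor + 4·y_wheel time = 28.
This yields shadow prices y_labor = 2, y_wheel time = 6.
Shadow price of wheel time = 6.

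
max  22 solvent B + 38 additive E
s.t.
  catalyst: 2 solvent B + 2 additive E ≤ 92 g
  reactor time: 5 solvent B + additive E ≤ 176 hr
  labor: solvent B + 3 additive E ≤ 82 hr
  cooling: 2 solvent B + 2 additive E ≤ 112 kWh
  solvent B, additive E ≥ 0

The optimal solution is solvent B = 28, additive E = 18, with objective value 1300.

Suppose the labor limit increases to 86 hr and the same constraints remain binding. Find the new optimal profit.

1332

Binding: catalyst and labor. Non-binding: reactor time (18 unused), cooling (20 unused).
By complementary slackness, y = 0 for the non-binding constraints.
From A_Bᵀ y = c: 2·y_catalyst + 1·y_labor = 22; 2·y_catalyst + 3·y_labor = 38.
→ y_catalyst = 7 and y_labor = 8.
Δz = y_labor·Δb = 8 × (4) = 32, so new z* = 1300 + 32 = 1332.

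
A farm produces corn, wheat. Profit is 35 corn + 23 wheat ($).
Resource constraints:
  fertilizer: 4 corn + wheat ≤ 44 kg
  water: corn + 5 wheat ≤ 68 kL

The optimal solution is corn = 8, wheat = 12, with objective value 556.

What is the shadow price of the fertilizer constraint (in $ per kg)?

8

Both fertilizer and water are binding at x*.
The binding rows give the dual system: 4·y_fertilizer + 1·y_water = 35 and 1·y_fertilizer + 5·y_water = 23.
This yields shadow prices y_fertilizer = 8, y_water = 3.
Shadow price of fertilizer = 8.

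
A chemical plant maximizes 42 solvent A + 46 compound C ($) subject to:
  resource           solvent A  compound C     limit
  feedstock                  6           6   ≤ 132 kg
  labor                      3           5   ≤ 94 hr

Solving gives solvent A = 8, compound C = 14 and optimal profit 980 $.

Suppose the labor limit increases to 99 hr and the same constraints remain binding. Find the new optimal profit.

Check each constraint at x*: feedstock 132/132 (tight); labor 94/94 (tight).
Dual feasibility on the basic columns requires 6·y_feedstock + 3·y_labor = 42, 6·y_feedstock + 5·y_labor = 46.
→ y_feedstock = 6 and y_labor = 2.
Δz = y_labor·Δb = 2 × (5) = 10, so new z* = 980 + 10 = 990.

990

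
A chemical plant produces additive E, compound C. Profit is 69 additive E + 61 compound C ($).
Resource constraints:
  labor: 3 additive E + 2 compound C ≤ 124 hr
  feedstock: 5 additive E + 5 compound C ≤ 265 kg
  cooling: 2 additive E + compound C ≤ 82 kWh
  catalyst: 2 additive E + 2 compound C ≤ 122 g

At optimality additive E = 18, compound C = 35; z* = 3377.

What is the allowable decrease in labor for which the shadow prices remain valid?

Binding constraints: labor, feedstock. The basis is B = [[3,2],[5,5]] with det 5.
Per unit decrease in labor, x* moves by d = (-1, 1).
The basis stays optimal until additive E reaches 0; allowable decrease = 18 hr.

18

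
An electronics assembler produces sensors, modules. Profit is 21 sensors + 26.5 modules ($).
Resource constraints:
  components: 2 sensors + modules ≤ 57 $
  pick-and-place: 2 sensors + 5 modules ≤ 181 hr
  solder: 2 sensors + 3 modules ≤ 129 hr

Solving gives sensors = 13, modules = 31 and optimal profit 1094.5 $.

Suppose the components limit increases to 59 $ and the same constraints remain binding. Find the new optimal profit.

1107.5

Binding: components and pick-and-place. Non-binding: solder (10 unused).
Since solder is not tight, its dual is 0.
Dual feasibility on the basic columns requires 2·y_components + 2·y_pick-and-place = 21, 1·y_components + 5·y_pick-and-place = 26.5.
Solving: y_components = 6.5, y_pick-and-place = 4.
Δz = y_components·Δb = 6.5 × (2) = 13, so new z* = 1094.5 + 13 = 1107.5.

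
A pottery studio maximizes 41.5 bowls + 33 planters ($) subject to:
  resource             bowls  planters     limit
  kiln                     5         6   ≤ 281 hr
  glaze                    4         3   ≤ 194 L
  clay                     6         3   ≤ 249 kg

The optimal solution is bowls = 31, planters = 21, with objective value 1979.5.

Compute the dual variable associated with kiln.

3.5

Check each constraint at x*: kiln 281/281 (tight); glaze 187/194 (slack 7); clay 249/249 (tight).
By complementary slackness, y = 0 for the non-binding constraint.
Dual feasibility on the basic columns requires 5·y_kiln + 6·y_clay = 41.5, 6·y_kiln + 3·y_clay = 33.
→ y_kiln = 3.5 and y_clay = 4.
Shadow price of kiln = 3.5.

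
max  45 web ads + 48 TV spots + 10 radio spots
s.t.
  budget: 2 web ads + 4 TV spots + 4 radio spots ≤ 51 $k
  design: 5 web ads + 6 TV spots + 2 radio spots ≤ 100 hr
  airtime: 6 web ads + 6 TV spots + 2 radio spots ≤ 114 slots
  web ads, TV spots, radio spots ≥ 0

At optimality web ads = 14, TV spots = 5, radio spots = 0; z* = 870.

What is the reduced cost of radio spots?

-6

At the optimum: budget uses 48 of 51 (slack = 3); design uses 100 of 100 (binding); airtime uses 114 of 114 (binding).
By complementary slackness, y = 0 for the non-binding constraint.
From A_Bᵀ y = c: 5·y_design + 6·y_airtime = 45; 6·y_design + 6·y_airtime = 48.
Solving: y_design = 3, y_airtime = 5.
Reduced cost of radio spots: c₃ − yᵀa₃ = 10 − (3·2 + 5·2) = 10 − 16 = -6.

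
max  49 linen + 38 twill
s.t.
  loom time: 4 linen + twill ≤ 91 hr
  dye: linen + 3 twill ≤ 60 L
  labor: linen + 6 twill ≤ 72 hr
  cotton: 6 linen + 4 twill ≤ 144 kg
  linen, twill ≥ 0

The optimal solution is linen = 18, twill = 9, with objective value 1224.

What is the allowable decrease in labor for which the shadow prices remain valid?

Binding constraints: labor, cotton. The basis is B = [[1,6],[6,4]] with det -32.
Per unit decrease in labor, x* moves by d = (0.125, -0.1875).
The basis stays optimal until loom time becomes binding; allowable decrease = 32 hr.

32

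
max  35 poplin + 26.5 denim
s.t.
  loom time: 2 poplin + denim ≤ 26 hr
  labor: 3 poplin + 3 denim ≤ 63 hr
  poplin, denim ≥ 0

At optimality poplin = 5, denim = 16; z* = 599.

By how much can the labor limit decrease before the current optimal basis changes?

24

Binding constraints: loom time, labor. The basis is B = [[2,1],[3,3]] with det 3.
Per unit decrease in labor, x* moves by d = (0.3333, -0.6667).
The basis stays optimal until denim reaches 0; allowable decrease = 24 hr.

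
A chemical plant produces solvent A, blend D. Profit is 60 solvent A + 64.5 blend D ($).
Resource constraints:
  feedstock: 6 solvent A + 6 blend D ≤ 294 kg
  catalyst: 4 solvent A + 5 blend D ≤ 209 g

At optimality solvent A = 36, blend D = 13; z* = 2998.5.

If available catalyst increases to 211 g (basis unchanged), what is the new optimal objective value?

3007.5

Both feedstock and catalyst are binding at x*.
Dual feasibility on the basic columns requires 6·y_feedstock + 4·y_catalyst = 60, 6·y_feedstock + 5·y_catalyst = 64.5.
Solving: y_feedstock = 7, y_catalyst = 4.5.
Δz = y_catalyst·Δb = 4.5 × (2) = 9, so new z* = 2998.5 + 9 = 3007.5.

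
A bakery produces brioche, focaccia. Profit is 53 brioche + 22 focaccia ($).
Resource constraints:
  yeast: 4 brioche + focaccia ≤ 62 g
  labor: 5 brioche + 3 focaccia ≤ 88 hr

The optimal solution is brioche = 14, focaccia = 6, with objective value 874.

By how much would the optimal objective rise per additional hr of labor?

Check each constraint at x*: yeast 62/62 (tight); labor 88/88 (tight).
From A_Bᵀ y = c: 4·y_yeast + 5·y_labor = 53; 1·y_yeast + 3·y_labor = 22.
Solving: y_yeast = 7, y_labor = 5.
Shadow price of labor = 5.

5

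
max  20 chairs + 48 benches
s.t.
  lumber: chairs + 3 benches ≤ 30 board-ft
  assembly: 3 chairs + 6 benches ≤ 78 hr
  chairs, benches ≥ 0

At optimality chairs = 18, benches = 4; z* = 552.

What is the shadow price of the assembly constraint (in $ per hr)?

4

Check each constraint at x*: lumber 30/30 (tight); assembly 78/78 (tight).
The binding rows give the dual system: 1·y_lumber + 3·y_assembly = 20 and 3·y_lumber + 6·y_assembly = 48.
Solving: y_lumber = 8, y_assembly = 4.
Shadow price of assembly = 4.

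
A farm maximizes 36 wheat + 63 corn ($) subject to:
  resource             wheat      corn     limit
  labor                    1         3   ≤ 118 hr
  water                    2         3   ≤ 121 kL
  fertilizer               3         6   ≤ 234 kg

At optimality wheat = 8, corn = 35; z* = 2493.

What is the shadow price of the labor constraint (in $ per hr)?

0

Binding: water and fertilizer. Non-binding: labor (5 unused).
Slack constraints have shadow price 0 (complementary slackness).
Dual feasibility on the basic columns requires 2·y_water + 3·y_fertilizer = 36, 3·y_water + 6·y_fertilizer = 63.
This yields shadow prices y_water = 9, y_fertilizer = 6.
Shadow price of labor = 0.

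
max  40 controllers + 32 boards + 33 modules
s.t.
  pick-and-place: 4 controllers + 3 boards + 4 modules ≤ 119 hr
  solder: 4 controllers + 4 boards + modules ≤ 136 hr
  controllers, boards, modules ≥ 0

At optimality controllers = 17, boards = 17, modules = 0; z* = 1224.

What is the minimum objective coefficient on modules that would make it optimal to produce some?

34

Check each constraint at x*: pick-and-place 119/119 (tight); solder 136/136 (tight).
Dual feasibility on the basic columns requires 4·y_pick-and-place + 4·y_solder = 40, 3·y_pick-and-place + 4·y_solder = 32.
This yields shadow prices y_pick-and-place = 8, y_solder = 2.
modules enters the basis when its profit ≥ yᵀa₃ = 8·4 + 2·1 = 34.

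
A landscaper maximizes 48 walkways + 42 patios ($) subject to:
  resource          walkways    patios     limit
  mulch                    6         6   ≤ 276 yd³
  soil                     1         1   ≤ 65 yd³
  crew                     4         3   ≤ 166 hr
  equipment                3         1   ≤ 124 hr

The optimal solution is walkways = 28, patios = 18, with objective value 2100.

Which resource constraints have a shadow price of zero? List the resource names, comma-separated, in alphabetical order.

mulch: 276/276 (binding)
soil: 46/65 (slack 19)
crew: 166/166 (binding)
equipment: 102/124 (slack 22)
By complementary slackness, a constraint with positive slack has shadow price 0 → equipment, soil.

equipment, soil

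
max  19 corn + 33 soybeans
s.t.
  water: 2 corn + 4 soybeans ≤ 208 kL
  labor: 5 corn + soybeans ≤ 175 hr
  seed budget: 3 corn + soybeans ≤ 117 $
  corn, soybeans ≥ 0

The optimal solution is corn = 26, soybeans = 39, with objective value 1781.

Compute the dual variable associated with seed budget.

Check each constraint at x*: water 208/208 (tight); labor 169/175 (slack 6); seed budget 117/117 (tight).
By complementary slackness, y = 0 for the non-binding constraint.
The binding rows give the dual system: 2·y_water + 3·y_seed budget = 19 and 4·y_water + 1·y_seed budget = 33.
This yields shadow prices y_water = 8, y_seed budget = 1.
Shadow price of seed budget = 1.

1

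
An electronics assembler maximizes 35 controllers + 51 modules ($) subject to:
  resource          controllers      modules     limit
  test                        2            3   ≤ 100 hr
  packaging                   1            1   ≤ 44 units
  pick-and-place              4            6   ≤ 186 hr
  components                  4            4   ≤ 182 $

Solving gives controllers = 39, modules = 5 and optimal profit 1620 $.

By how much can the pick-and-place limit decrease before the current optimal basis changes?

Binding constraints: packaging, pick-and-place. The basis is B = [[1,1],[4,6]] with det 2.
Per unit decrease in pick-and-place, x* moves by d = (0.5, -0.5).
The basis stays optimal until modules reaches 0; allowable decrease = 10 hr.

10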